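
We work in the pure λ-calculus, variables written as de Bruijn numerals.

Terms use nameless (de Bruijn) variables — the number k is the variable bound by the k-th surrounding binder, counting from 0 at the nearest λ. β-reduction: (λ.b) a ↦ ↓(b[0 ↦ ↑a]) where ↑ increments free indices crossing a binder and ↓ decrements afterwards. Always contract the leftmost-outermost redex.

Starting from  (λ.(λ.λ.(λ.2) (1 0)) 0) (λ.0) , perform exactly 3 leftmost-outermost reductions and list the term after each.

Answer: after 3 steps: λ.λ.0

Working:
  start: (λ.(λ.λ.(λ.2) (1 0)) 0) (λ.0)
  →1  (λ.λ.(λ.2) (1 0)) (λ.0)
  →2  λ.(λ.λ.0) ((λ.0) 0)
  →3  λ.λ.0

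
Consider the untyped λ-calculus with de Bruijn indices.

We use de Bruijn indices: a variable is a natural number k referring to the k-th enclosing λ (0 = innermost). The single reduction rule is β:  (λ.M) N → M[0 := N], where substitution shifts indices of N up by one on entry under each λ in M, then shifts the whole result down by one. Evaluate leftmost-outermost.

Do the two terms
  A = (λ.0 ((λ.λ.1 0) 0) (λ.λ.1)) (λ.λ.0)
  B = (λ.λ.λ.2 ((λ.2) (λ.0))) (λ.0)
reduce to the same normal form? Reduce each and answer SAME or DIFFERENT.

Answer: SAME — A ⇓ λ.λ.1, B ⇓ λ.λ.1

Reduction:
Term A:
  start: (λ.0 ((λ.λ.1 0) 0) (λ.λ.1)) (λ.λ.0)
  →1  (λ.λ.0) ((λ.λ.1 0) (λ.λ.0)) (λ.λ.1)
  →2  (λ.0) (λ.λ.1)
  →3  λ.λ.1

Term B:
  start: (λ.λ.λ.2 ((λ.2) (λ.0))) (λ.0)
  →1  λ.λ.(λ.0) ((λ.2) (λ.0))
  →2  λ.λ.(λ.2) (λ.0)
  →3  λ.λ.1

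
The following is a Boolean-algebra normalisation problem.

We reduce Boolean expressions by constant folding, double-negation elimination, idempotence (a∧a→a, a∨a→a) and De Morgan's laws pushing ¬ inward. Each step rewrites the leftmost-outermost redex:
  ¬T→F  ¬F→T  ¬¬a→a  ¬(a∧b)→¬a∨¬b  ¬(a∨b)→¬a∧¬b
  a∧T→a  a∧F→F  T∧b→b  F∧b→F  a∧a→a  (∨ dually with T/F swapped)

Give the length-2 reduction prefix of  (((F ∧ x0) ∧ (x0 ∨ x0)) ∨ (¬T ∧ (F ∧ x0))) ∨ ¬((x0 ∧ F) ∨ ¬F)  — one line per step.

  start: (((F ∧ x0) ∧ (x0 ∨ x0)) ∨ (¬T ∧ (F ∧ x0))) ∨ ¬((x0 ∧ F) ∨ ¬F)
  step 1: ((F ∧ (x0 ∨ x0)) ∨ (¬T ∧ (F ∧ x0))) ∨ ¬((x0 ∧ F) ∨ ¬F)
  step 2: (F ∨ (¬T ∧ (F ∧ x0))) ∨ ¬((x0 ∧ F) ∨ ¬F)

Answer: after 2 steps: (F ∨ (¬T ∧ (F ∧ x0))) ∨ ¬((x0 ∧ F) ∨ ¬F)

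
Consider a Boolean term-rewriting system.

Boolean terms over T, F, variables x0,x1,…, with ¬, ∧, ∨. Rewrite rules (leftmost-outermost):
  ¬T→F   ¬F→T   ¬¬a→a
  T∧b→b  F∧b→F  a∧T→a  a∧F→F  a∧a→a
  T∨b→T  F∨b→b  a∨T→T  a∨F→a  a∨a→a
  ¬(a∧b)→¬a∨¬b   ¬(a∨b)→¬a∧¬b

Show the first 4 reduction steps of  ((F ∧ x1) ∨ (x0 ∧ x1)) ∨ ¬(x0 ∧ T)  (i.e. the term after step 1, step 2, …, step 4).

  start: ((F ∧ x1) ∨ (x0 ∧ x1)) ∨ ¬(x0 ∧ T)
  step 1: (F ∨ (x0 ∧ x1)) ∨ ¬(x0 ∧ T)
  step 2: (x0 ∧ x1) ∨ ¬(x0 ∧ T)
  step 3: (x0 ∧ x1) ∨ (¬x0 ∨ ¬T)
  step 4: (x0 ∧ x1) ∨ (¬x0 ∨ F)

Answer: after 4 steps: (x0 ∧ x1) ∨ (¬x0 ∨ F)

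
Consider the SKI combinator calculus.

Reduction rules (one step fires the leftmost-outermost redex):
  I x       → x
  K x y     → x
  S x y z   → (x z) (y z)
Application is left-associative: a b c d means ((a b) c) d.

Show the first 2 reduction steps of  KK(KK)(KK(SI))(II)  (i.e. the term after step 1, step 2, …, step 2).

  start: KK(KK)(KK(SI))(II)
  [1] K(KK(SI))(II)
  [2] KK(SI)

Answer: after 2 steps: KK(SI)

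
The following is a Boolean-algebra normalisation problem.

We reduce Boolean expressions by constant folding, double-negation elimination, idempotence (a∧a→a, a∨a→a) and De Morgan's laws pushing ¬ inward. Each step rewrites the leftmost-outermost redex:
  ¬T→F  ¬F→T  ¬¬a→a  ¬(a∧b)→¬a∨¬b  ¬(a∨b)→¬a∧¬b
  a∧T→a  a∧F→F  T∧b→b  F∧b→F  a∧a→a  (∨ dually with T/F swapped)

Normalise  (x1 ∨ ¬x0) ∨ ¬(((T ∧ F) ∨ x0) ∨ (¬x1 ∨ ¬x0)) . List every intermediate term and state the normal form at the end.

Answer: normal form = (x1 ∨ ¬x0) ∨ (¬x0 ∧ (x1 ∧ x0))  (in 10 steps)

Reduction:
  start: (x1 ∨ ¬x0) ∨ ¬(((T ∧ F) ∨ x0) ∨ (¬x1 ∨ ¬x0))
  [1] (x1 ∨ ¬x0) ∨ (¬((T ∧ F) ∨ x0) ∧ ¬(¬x1 ∨ ¬x0))
  [2] (x1 ∨ ¬x0) ∨ ((¬(T ∧ F) ∧ ¬x0) ∧ ¬(¬x1 ∨ ¬x0))
  [3] (x1 ∨ ¬x0) ∨ (((¬T ∨ ¬F) ∧ ¬x0) ∧ ¬(¬x1 ∨ ¬x0))
  [4] (x1 ∨ ¬x0) ∨ (((F ∨ ¬F) ∧ ¬x0) ∧ ¬(¬x1 ∨ ¬x0))
  [5] (x1 ∨ ¬x0) ∨ ((¬F ∧ ¬x0) ∧ ¬(¬x1 ∨ ¬x0))
  [6] (x1 ∨ ¬x0) ∨ ((T ∧ ¬x0) ∧ ¬(¬x1 ∨ ¬x0))
  [7] (x1 ∨ ¬x0) ∨ (¬x0 ∧ ¬(¬x1 ∨ ¬x0))
  [8] (x1 ∨ ¬x0) ∨ (¬x0 ∧ (¬¬x1 ∧ ¬¬x0))
  [9] (x1 ∨ ¬x0) ∨ (¬x0 ∧ (x1 ∧ ¬¬x0))
  [10] (x1 ∨ ¬x0) ∨ (¬x0 ∧ (x1 ∧ x0))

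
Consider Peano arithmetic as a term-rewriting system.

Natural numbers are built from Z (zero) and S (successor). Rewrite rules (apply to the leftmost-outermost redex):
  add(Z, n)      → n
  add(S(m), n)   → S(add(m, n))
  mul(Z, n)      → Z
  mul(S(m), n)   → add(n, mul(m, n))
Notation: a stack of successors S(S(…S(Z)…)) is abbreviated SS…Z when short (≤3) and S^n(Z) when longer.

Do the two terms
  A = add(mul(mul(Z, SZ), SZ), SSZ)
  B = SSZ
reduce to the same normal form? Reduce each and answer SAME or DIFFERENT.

Answer: SAME — A ⇓ SSZ, B ⇓ SSZ

Reduction:
Term A:
  start: add(mul(mul(Z, SZ), SZ), SSZ)
  step 1: add(mul(Z, SZ), SSZ)
  step 2: add(Z, SSZ)
  step 3: SSZ

Term B:
  start: SSZ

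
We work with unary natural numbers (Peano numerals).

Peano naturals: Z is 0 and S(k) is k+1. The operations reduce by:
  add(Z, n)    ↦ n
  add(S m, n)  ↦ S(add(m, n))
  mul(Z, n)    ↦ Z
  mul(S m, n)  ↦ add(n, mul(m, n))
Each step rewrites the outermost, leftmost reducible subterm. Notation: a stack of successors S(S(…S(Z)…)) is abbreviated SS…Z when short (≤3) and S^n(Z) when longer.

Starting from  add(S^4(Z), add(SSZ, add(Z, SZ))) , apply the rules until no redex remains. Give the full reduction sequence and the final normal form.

  start: add(S^4(Z), add(SSZ, add(Z, SZ)))
  [1] S(add(SSSZ, add(SSZ, add(Z, SZ))))
  [2] S(S(add(SSZ, add(SSZ, add(Z, SZ)))))
  [3] S(S(S(add(SZ, add(SSZ, add(Z, SZ))))))
  [4] S(S(S(S(add(Z, add(SSZ, add(Z, SZ)))))))
  [5] S(S(S(S(add(SSZ, add(Z, SZ))))))
  [6] S(S(S(S(S(add(SZ, add(Z, SZ)))))))
  [7] S(S(S(S(S(S(add(Z, add(Z, SZ))))))))
  [8] S(S(S(S(S(S(add(Z, SZ)))))))
  [9] S^7(Z)

Answer: normal form = S^7(Z)  (in 9 steps)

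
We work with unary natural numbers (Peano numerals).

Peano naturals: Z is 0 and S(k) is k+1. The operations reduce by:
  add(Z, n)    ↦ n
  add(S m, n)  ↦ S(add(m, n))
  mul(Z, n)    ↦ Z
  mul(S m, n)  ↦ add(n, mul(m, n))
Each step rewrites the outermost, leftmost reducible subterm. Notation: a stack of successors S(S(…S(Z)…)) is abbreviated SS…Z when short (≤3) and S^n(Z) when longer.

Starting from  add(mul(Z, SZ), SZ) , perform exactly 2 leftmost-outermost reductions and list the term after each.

  start: add(mul(Z, SZ), SZ)
  step 1: add(Z, SZ)
  step 2: SZ

Answer: after 2 steps: SZ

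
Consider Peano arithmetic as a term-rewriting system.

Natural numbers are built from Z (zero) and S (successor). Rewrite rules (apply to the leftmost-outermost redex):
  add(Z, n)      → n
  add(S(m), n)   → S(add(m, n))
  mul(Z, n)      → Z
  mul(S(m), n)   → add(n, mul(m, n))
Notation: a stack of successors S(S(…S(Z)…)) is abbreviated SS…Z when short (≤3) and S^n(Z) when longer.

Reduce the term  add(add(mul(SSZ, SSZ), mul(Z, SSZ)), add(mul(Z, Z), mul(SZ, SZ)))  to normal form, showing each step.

Answer: normal form = S^5(Z)  (in 26 steps)

Working:
  start: add(add(mul(SSZ, SSZ), mul(Z, SSZ)), add(mul(Z, Z), mul(SZ, SZ)))
  →1  add(add(add(SSZ, mul(SZ, SSZ)), mul(Z, SSZ)), add(mul(Z, Z), mul(SZ, SZ)))
  →2  add(add(S(add(SZ, mul(SZ, SSZ))), mul(Z, SSZ)), add(mul(Z, Z), mul(SZ, SZ)))
  →3  add(S(add(add(SZ, mul(SZ, SSZ)), mul(Z, SSZ))), add(mul(Z, Z), mul(SZ, SZ)))
  →4  S(add(add(add(SZ, mul(SZ, SSZ)), mul(Z, SSZ)), add(mul(Z, Z), mul(SZ, SZ))))
  →5  S(add(add(S(add(Z, mul(SZ, SSZ))), mul(Z, SSZ)), add(mul(Z, Z), mul(SZ, SZ))))
  →6  S(add(S(add(add(Z, mul(SZ, SSZ)), mul(Z, SSZ))), add(mul(Z, Z), mul(SZ, SZ))))
  →7  S(S(add(add(add(Z, mul(SZ, SSZ)), mul(Z, SSZ)), add(mul(Z, Z), mul(SZ, SZ)))))
  →8  S(S(add(add(mul(SZ, SSZ), mul(Z, SSZ)), add(mul(Z, Z), mul(SZ, SZ)))))
  →9  S(S(add(add(add(SSZ, mul(Z, SSZ)), mul(Z, SSZ)), add(mul(Z, Z), mul(SZ, SZ)))))
  →10  S(S(add(add(S(add(SZ, mul(Z, SSZ))), mul(Z, SSZ)), add(mul(Z, Z), mul(SZ, SZ)))))
  →11  S(S(add(S(add(add(SZ, mul(Z, SSZ)), mul(Z, SSZ))), add(mul(Z, Z), mul(SZ, SZ)))))
  →12  S(S(S(add(add(add(SZ, mul(Z, SSZ)), mul(Z, SSZ)), add(mul(Z, Z), mul(SZ, SZ))))))
  →13  S(S(S(add(add(S(add(Z, mul(Z, SSZ))), mul(Z, SSZ)), add(mul(Z, Z), mul(SZ, SZ))))))
  →14  S(S(S(add(S(add(add(Z, mul(Z, SSZ)), mul(Z, SSZ))), add(mul(Z, Z), mul(SZ, SZ))))))
  →15  S(S(S(S(add(add(add(Z, mul(Z, SSZ)), mul(Z, SSZ)), add(mul(Z, Z), mul(SZ, SZ)))))))
  →16  S(S(S(S(add(add(mul(Z, SSZ), mul(Z, SSZ)), add(mul(Z, Z), mul(SZ, SZ)))))))
  →17  S(S(S(S(add(add(Z, mul(Z, SSZ)), add(mul(Z, Z), mul(SZ, SZ)))))))
  →18  S(S(S(S(add(mul(Z, SSZ), add(mul(Z, Z), mul(SZ, SZ)))))))
  →19  S(S(S(S(add(Z, add(mul(Z, Z), mul(SZ, SZ)))))))
  →20  S(S(S(S(add(mul(Z, Z), mul(SZ, SZ))))))
  →21  S(S(S(S(add(Z, mul(SZ, SZ))))))
  →22  S(S(S(S(mul(SZ, SZ)))))
  →23  S(S(S(S(add(SZ, mul(Z, SZ))))))
  →24  S(S(S(S(S(add(Z, mul(Z, SZ)))))))
  →25  S(S(S(S(S(mul(Z, SZ))))))
  →26  S^5(Z)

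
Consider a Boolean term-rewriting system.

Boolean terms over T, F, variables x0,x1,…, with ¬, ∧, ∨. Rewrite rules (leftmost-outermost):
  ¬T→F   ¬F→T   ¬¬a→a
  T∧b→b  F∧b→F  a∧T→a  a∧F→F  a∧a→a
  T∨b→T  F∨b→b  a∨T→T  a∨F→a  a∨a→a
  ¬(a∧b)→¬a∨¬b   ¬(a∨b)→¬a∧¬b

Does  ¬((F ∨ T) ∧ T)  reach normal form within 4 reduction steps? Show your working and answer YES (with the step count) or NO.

  start: ¬((F ∨ T) ∧ T)
  step 1: ¬(F ∨ T) ∨ ¬T
  step 2: (¬F ∧ ¬T) ∨ ¬T
  step 3: (T ∧ ¬T) ∨ ¬T
  step 4: ¬T ∨ ¬T

Answer: NO — after 4 steps the term is ¬T ∨ ¬T, not yet normal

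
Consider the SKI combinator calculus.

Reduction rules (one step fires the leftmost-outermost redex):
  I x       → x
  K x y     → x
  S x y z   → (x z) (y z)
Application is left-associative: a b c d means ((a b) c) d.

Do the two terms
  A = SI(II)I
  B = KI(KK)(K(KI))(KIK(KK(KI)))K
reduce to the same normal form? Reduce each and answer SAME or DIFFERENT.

Term A:
  start: SI(II)I
  step 1: II(III)
  step 2: I(III)
  step 3: III
  step 4: II
  step 5: I

Term B:
  start: KI(KK)(K(KI))(KIK(KK(KI)))K
  step 1: I(K(KI))(KIK(KK(KI)))K
  step 2: K(KI)(KIK(KK(KI)))K
  step 3: KIK
  step 4: I

Answer: SAME — A ⇓ I, B ⇓ I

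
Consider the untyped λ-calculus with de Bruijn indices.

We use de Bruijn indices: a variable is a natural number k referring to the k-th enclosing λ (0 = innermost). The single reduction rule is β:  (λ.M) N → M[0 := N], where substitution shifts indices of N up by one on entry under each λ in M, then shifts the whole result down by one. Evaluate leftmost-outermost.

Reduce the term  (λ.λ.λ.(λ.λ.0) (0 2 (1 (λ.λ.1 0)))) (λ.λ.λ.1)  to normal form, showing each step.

Answer: normal form = λ.λ.λ.0  (in 2 steps)

Derivation:
  start: (λ.λ.λ.(λ.λ.0) (0 2 (1 (λ.λ.1 0)))) (λ.λ.λ.1)
  →1  λ.λ.(λ.λ.0) (0 (λ.λ.λ.1) (1 (λ.λ.1 0)))
  →2  λ.λ.λ.0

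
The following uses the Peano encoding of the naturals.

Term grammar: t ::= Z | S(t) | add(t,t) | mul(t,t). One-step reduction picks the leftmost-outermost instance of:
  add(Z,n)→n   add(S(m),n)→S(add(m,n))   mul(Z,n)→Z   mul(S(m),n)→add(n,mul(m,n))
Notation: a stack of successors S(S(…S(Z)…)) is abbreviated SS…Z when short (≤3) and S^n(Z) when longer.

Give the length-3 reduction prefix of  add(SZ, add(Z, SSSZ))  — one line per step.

Answer: after 3 steps: S^4(Z)

Working:
  start: add(SZ, add(Z, SSSZ))
  step 1: S(add(Z, add(Z, SSSZ)))
  step 2: S(add(Z, SSSZ))
  step 3: S^4(Z)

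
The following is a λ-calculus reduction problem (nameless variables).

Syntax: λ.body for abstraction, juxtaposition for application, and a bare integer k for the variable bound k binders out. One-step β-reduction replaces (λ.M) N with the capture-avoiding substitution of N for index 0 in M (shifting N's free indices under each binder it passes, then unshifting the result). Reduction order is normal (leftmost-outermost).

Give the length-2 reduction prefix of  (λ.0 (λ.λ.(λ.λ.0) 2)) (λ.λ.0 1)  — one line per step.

Answer: after 2 steps: λ.0 (λ.λ.(λ.λ.0) (λ.λ.0 1))

Reduction:
  start: (λ.0 (λ.λ.(λ.λ.0) 2)) (λ.λ.0 1)
  →1  (λ.λ.0 1) (λ.λ.(λ.λ.0) (λ.λ.0 1))
  →2  λ.0 (λ.λ.(λ.λ.0) (λ.λ.0 1))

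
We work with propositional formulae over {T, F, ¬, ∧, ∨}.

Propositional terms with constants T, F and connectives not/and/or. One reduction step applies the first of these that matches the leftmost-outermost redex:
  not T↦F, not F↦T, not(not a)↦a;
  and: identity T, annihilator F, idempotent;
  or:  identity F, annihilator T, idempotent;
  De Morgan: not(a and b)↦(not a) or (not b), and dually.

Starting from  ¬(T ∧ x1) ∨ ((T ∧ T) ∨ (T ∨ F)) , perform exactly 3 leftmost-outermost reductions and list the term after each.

  start: ¬(T ∧ x1) ∨ ((T ∧ T) ∨ (T ∨ F))
  [1] (¬T ∨ ¬x1) ∨ ((T ∧ T) ∨ (T ∨ F))
  [2] (F ∨ ¬x1) ∨ ((T ∧ T) ∨ (T ∨ F))
  [3] ¬x1 ∨ ((T ∧ T) ∨ (T ∨ F))

Answer: after 3 steps: ¬x1 ∨ ((T ∧ T) ∨ (T ∨ F))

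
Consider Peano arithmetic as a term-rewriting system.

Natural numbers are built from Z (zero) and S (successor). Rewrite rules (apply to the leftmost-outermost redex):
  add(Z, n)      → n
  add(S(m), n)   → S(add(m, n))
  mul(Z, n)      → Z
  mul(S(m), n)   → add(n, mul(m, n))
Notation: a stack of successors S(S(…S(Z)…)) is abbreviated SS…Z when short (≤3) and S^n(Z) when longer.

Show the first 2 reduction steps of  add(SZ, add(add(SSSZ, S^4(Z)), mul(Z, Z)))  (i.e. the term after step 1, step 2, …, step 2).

Answer: after 2 steps: S(add(add(SSSZ, S^4(Z)), mul(Z, Z)))

Reduction:
  start: add(SZ, add(add(SSSZ, S^4(Z)), mul(Z, Z)))
  →1  S(add(Z, add(add(SSSZ, S^4(Z)), mul(Z, Z))))
  →2  S(add(add(SSSZ, S^4(Z)), mul(Z, Z)))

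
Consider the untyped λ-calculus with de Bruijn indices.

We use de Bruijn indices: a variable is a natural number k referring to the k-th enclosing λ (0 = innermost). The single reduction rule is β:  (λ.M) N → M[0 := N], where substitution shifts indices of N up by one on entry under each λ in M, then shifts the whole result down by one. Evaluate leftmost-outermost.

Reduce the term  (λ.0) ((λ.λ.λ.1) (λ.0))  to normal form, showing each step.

  start: (λ.0) ((λ.λ.λ.1) (λ.0))
  step 1: (λ.λ.λ.1) (λ.0)
  step 2: λ.λ.1

Answer: normal form = λ.λ.1  (in 2 steps)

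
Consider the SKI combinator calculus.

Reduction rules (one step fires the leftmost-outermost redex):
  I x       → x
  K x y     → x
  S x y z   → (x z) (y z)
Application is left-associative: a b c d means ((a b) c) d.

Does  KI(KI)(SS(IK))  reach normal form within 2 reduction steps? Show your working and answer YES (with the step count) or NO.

  start: KI(KI)(SS(IK))
  →1  I(SS(IK))
  →2  SS(IK)

Answer: NO — after 2 steps the term is SS(IK), not yet normal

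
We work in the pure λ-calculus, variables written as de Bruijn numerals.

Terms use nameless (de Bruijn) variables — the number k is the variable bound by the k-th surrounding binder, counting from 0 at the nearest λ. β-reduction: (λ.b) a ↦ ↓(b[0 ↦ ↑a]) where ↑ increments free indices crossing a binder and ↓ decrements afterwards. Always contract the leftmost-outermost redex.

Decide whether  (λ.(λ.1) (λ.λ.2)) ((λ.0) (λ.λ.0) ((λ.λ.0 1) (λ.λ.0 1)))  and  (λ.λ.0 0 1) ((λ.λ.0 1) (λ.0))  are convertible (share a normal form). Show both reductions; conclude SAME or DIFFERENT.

Answer: DIFFERENT — A ⇓ λ.0, B ⇓ λ.0 0 (λ.0 (λ.0))

Reduction:
Term A:
  start: (λ.(λ.1) (λ.λ.2)) ((λ.0) (λ.λ.0) ((λ.λ.0 1) (λ.λ.0 1)))
  →1  (λ.(λ.0) (λ.λ.0) ((λ.λ.0 1) (λ.λ.0 1))) (λ.λ.(λ.0) (λ.λ.0) ((λ.λ.0 1) (λ.λ.0 1)))
  →2  (λ.0) (λ.λ.0) ((λ.λ.0 1) (λ.λ.0 1))
  →3  (λ.λ.0) ((λ.λ.0 1) (λ.λ.0 1))
  →4  λ.0

Term B:
  start: (λ.λ.0 0 1) ((λ.λ.0 1) (λ.0))
  →1  λ.0 0 ((λ.λ.0 1) (λ.0))
  →2  λ.0 0 (λ.0 (λ.0))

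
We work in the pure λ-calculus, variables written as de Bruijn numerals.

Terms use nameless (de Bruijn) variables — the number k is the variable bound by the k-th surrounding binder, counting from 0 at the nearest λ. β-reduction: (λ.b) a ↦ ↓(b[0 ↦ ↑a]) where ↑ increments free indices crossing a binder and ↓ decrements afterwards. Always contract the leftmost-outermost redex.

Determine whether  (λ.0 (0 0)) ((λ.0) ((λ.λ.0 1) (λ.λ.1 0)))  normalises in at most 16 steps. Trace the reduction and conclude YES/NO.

  start: (λ.0 (0 0)) ((λ.0) ((λ.λ.0 1) (λ.λ.1 0)))
  [1] (λ.0) ((λ.λ.0 1) (λ.λ.1 0)) ((λ.0) ((λ.λ.0 1) (λ.λ.1 0)) ((λ.0) ((λ.λ.0 1) (λ.λ.1 0))))
  [2] (λ.λ.0 1) (λ.λ.1 0) ((λ.0) ((λ.λ.0 1) (λ.λ.1 0)) ((λ.0) ((λ.λ.0 1) (λ.λ.1 0))))
  [3] (λ.0 (λ.λ.1 0)) ((λ.0) ((λ.λ.0 1) (λ.λ.1 0)) ((λ.0) ((λ.λ.0 1) (λ.λ.1 0))))
  [4] (λ.0) ((λ.λ.0 1) (λ.λ.1 0)) ((λ.0) ((λ.λ.0 1) (λ.λ.1 0))) (λ.λ.1 0)
  [5] (λ.λ.0 1) (λ.λ.1 0) ((λ.0) ((λ.λ.0 1) (λ.λ.1 0))) (λ.λ.1 0)
  [6] (λ.0 (λ.λ.1 0)) ((λ.0) ((λ.λ.0 1) (λ.λ.1 0))) (λ.λ.1 0)
  [7] (λ.0) ((λ.λ.0 1) (λ.λ.1 0)) (λ.λ.1 0) (λ.λ.1 0)
  [8] (λ.λ.0 1) (λ.λ.1 0) (λ.λ.1 0) (λ.λ.1 0)
  [9] (λ.0 (λ.λ.1 0)) (λ.λ.1 0) (λ.λ.1 0)
  [10] (λ.λ.1 0) (λ.λ.1 0) (λ.λ.1 0)
  [11] (λ.(λ.λ.1 0) 0) (λ.λ.1 0)
  [12] (λ.λ.1 0) (λ.λ.1 0)
  [13] λ.(λ.λ.1 0) 0
  [14] λ.λ.1 0

Answer: YES — reaches normal form λ.λ.1 0 in 14 ≤ 16 steps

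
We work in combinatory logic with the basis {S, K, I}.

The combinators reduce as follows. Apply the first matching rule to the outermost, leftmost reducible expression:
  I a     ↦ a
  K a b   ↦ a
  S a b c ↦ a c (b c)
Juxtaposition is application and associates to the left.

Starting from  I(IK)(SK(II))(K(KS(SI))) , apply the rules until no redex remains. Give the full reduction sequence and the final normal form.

Answer: normal form = SKI  (in 4 steps)

Derivation:
  start: I(IK)(SK(II))(K(KS(SI)))
  step 1: IK(SK(II))(K(KS(SI)))
  step 2: K(SK(II))(K(KS(SI)))
  step 3: SK(II)
  step 4: SKI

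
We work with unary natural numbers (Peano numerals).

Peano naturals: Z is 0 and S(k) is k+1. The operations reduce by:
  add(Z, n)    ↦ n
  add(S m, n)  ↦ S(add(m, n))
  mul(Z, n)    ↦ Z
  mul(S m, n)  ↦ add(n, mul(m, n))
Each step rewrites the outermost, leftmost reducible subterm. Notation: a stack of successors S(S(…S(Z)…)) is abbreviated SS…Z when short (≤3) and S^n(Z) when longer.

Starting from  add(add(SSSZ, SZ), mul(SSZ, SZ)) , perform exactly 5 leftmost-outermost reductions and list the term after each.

  start: add(add(SSSZ, SZ), mul(SSZ, SZ))
  →1  add(S(add(SSZ, SZ)), mul(SSZ, SZ))
  →2  S(add(add(SSZ, SZ), mul(SSZ, SZ)))
  →3  S(add(S(add(SZ, SZ)), mul(SSZ, SZ)))
  →4  S(S(add(add(SZ, SZ), mul(SSZ, SZ))))
  →5  S(S(add(S(add(Z, SZ)), mul(SSZ, SZ))))

Answer: after 5 steps: S(S(add(S(add(Z, SZ)), mul(SSZ, SZ))))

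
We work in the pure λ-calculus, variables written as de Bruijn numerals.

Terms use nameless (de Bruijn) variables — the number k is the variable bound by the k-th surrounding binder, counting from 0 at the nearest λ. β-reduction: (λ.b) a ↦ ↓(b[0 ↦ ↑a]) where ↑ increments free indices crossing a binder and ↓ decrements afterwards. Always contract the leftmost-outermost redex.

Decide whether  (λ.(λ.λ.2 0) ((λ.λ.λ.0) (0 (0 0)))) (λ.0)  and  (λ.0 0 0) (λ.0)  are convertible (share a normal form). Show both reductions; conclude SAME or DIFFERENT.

Answer: SAME — A ⇓ λ.0, B ⇓ λ.0

Reduction:
Term A:
  start: (λ.(λ.λ.2 0) ((λ.λ.λ.0) (0 (0 0)))) (λ.0)
  step 1: (λ.λ.(λ.0) 0) ((λ.λ.λ.0) ((λ.0) ((λ.0) (λ.0))))
  step 2: λ.(λ.0) 0
  step 3: λ.0

Term B:
  start: (λ.0 0 0) (λ.0)
  step 1: (λ.0) (λ.0) (λ.0)
  step 2: (λ.0) (λ.0)
  step 3: λ.0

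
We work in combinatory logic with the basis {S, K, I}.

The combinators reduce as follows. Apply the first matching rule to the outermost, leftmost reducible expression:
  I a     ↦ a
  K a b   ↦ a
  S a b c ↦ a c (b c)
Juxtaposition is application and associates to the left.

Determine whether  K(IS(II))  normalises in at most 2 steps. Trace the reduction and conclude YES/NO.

Answer: YES — reaches normal form K(SI) in 2 ≤ 2 steps

Reduction:
  start: K(IS(II))
  step 1: K(S(II))
  step 2: K(SI)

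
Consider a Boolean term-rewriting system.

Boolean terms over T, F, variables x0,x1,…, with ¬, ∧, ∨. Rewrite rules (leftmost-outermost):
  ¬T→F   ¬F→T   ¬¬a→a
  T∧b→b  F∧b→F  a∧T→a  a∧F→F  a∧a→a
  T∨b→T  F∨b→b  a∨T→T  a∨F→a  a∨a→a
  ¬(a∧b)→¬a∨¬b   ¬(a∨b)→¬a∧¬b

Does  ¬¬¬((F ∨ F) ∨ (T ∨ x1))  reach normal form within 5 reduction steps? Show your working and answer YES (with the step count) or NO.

Answer: NO — after 5 steps the term is T ∧ ¬(T ∨ x1), not yet normal

Reduction:
  start: ¬¬¬((F ∨ F) ∨ (T ∨ x1))
  →1  ¬((F ∨ F) ∨ (T ∨ x1))
  →2  ¬(F ∨ F) ∧ ¬(T ∨ x1)
  →3  (¬F ∧ ¬F) ∧ ¬(T ∨ x1)
  →4  ¬F ∧ ¬(T ∨ x1)
  →5  T ∧ ¬(T ∨ x1)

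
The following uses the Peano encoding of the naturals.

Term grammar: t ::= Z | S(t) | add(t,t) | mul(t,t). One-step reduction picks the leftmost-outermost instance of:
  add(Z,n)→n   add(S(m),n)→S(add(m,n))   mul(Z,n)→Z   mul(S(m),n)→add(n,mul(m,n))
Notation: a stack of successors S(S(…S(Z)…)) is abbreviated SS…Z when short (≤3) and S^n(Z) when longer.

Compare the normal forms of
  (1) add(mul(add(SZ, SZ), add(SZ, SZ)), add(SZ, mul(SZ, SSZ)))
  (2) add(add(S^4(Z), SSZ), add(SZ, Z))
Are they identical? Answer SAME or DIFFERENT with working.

Answer: SAME — A ⇓ S^7(Z), B ⇓ S^7(Z)

Reduction:
Term A:
  start: add(mul(add(SZ, SZ), add(SZ, SZ)), add(SZ, mul(SZ, SSZ)))
  →1  add(mul(S(add(Z, SZ)), add(SZ, SZ)), add(SZ, mul(SZ, SSZ)))
  →2  add(add(add(SZ, SZ), mul(add(Z, SZ), add(SZ, SZ))), add(SZ, mul(SZ, SSZ)))
  →3  add(add(S(add(Z, SZ)), mul(add(Z, SZ), add(SZ, SZ))), add(SZ, mul(SZ, SSZ)))
  →4  add(S(add(add(Z, SZ), mul(add(Z, SZ), add(SZ, SZ)))), add(SZ, mul(SZ, SSZ)))
  →5  S(add(add(add(Z, SZ), mul(add(Z, SZ), add(SZ, SZ))), add(SZ, mul(SZ, SSZ))))
  →6  S(add(add(SZ, mul(add(Z, SZ), add(SZ, SZ))), add(SZ, mul(SZ, SSZ))))
  →7  S(add(S(add(Z, mul(add(Z, SZ), add(SZ, SZ)))), add(SZ, mul(SZ, SSZ))))
  →8  S(S(add(add(Z, mul(add(Z, SZ), add(SZ, SZ))), add(SZ, mul(SZ, SSZ)))))
  →9  S(S(add(mul(add(Z, SZ), add(SZ, SZ)), add(SZ, mul(SZ, SSZ)))))
  →10  S(S(add(mul(SZ, add(SZ, SZ)), add(SZ, mul(SZ, SSZ)))))
  →11  S(S(add(add(add(SZ, SZ), mul(Z, add(SZ, SZ))), add(SZ, mul(SZ, SSZ)))))
  →12  S(S(add(add(S(add(Z, SZ)), mul(Z, add(SZ, SZ))), add(SZ, mul(SZ, SSZ)))))
  →13  S(S(add(S(add(add(Z, SZ), mul(Z, add(SZ, SZ)))), add(SZ, mul(SZ, SSZ)))))
  →14  S(S(S(add(add(add(Z, SZ), mul(Z, add(SZ, SZ))), add(SZ, mul(SZ, SSZ))))))
  →15  S(S(S(add(add(SZ, mul(Z, add(SZ, SZ))), add(SZ, mul(SZ, SSZ))))))
  →16  S(S(S(add(S(add(Z, mul(Z, add(SZ, SZ)))), add(SZ, mul(SZ, SSZ))))))
  →17  S(S(S(S(add(add(Z, mul(Z, add(SZ, SZ))), add(SZ, mul(SZ, SSZ)))))))
  →18  S(S(S(S(add(mul(Z, add(SZ, SZ)), add(SZ, mul(SZ, SSZ)))))))
  →19  S(S(S(S(add(Z, add(SZ, mul(SZ, SSZ)))))))
  →20  S(S(S(S(add(SZ, mul(SZ, SSZ))))))
  →21  S(S(S(S(S(add(Z, mul(SZ, SSZ)))))))
  →22  S(S(S(S(S(mul(SZ, SSZ))))))
  →23  S(S(S(S(S(add(SSZ, mul(Z, SSZ)))))))
  →24  S(S(S(S(S(S(add(SZ, mul(Z, SSZ))))))))
  →25  S(S(S(S(S(S(S(add(Z, mul(Z, SSZ)))))))))
  →26  S(S(S(S(S(S(S(mul(Z, SSZ))))))))
  →27  S^7(Z)

Term B:
  start: add(add(S^4(Z), SSZ), add(SZ, Z))
  →1  add(S(add(SSSZ, SSZ)), add(SZ, Z))
  →2  S(add(add(SSSZ, SSZ), add(SZ, Z)))
  →3  S(add(S(add(SSZ, SSZ)), add(SZ, Z)))
  →4  S(S(add(add(SSZ, SSZ), add(SZ, Z))))
  →5  S(S(add(S(add(SZ, SSZ)), add(SZ, Z))))
  →6  S(S(S(add(add(SZ, SSZ), add(SZ, Z)))))
  →7  S(S(S(add(S(add(Z, SSZ)), add(SZ, Z)))))
  →8  S(S(S(S(add(add(Z, SSZ), add(SZ, Z))))))
  →9  S(S(S(S(add(SSZ, add(SZ, Z))))))
  →10  S(S(S(S(S(add(SZ, add(SZ, Z)))))))
  →11  S(S(S(S(S(S(add(Z, add(SZ, Z))))))))
  →12  S(S(S(S(S(S(add(SZ, Z)))))))
  →13  S(S(S(S(S(S(S(add(Z, Z))))))))
  →14  S^7(Z)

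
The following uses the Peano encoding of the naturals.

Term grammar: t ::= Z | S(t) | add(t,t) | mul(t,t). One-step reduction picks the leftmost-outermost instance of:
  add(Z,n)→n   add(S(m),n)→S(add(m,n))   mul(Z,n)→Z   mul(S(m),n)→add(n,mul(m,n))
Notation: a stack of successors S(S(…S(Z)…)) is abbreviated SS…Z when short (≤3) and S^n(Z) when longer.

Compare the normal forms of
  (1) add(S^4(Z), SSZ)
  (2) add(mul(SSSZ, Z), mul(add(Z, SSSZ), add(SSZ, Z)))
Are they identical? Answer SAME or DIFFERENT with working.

Answer: SAME — A ⇓ S^6(Z), B ⇓ S^6(Z)

Derivation:
Term A:
  start: add(S^4(Z), SSZ)
  step 1: S(add(SSSZ, SSZ))
  step 2: S(S(add(SSZ, SSZ)))
  step 3: S(S(S(add(SZ, SSZ))))
  step 4: S(S(S(S(add(Z, SSZ)))))
  step 5: S^6(Z)

Term B:
  start: add(mul(SSSZ, Z), mul(add(Z, SSSZ), add(SSZ, Z)))
  step 1: add(add(Z, mul(SSZ, Z)), mul(add(Z, SSSZ), add(SSZ, Z)))
  step 2: add(mul(SSZ, Z), mul(add(Z, SSSZ), add(SSZ, Z)))
  step 3: add(add(Z, mul(SZ, Z)), mul(add(Z, SSSZ), add(SSZ, Z)))
  step 4: add(mul(SZ, Z), mul(add(Z, SSSZ), add(SSZ, Z)))
  step 5: add(add(Z, mul(Z, Z)), mul(add(Z, SSSZ), add(SSZ, Z)))
  step 6: add(mul(Z, Z), mul(add(Z, SSSZ), add(SSZ, Z)))
  step 7: add(Z, mul(add(Z, SSSZ), add(SSZ, Z)))
  step 8: mul(add(Z, SSSZ), add(SSZ, Z))
  step 9: mul(SSSZ, add(SSZ, Z))
  step 10: add(add(SSZ, Z), mul(SSZ, add(SSZ, Z)))
  step 11: add(S(add(SZ, Z)), mul(SSZ, add(SSZ, Z)))
  step 12: S(add(add(SZ, Z), mul(SSZ, add(SSZ, Z))))
  step 13: S(add(S(add(Z, Z)), mul(SSZ, add(SSZ, Z))))
  step 14: S(S(add(add(Z, Z), mul(SSZ, add(SSZ, Z)))))
  step 15: S(S(add(Z, mul(SSZ, add(SSZ, Z)))))
  step 16: S(S(mul(SSZ, add(SSZ, Z))))
  step 17: S(S(add(add(SSZ, Z), mul(SZ, add(SSZ, Z)))))
  step 18: S(S(add(S(add(SZ, Z)), mul(SZ, add(SSZ, Z)))))
  step 19: S(S(S(add(add(SZ, Z), mul(SZ, add(SSZ, Z))))))
  step 20: S(S(S(add(S(add(Z, Z)), mul(SZ, add(SSZ, Z))))))
  step 21: S(S(S(S(add(add(Z, Z), mul(SZ, add(SSZ, Z)))))))
  step 22: S(S(S(S(add(Z, mul(SZ, add(SSZ, Z)))))))
  step 23: S(S(S(S(mul(SZ, add(SSZ, Z))))))
  step 24: S(S(S(S(add(add(SSZ, Z), mul(Z, add(SSZ, Z)))))))
  step 25: S(S(S(S(add(S(add(SZ, Z)), mul(Z, add(SSZ, Z)))))))
  step 26: S(S(S(S(S(add(add(SZ, Z), mul(Z, add(SSZ, Z))))))))
  step 27: S(S(S(S(S(add(S(add(Z, Z)), mul(Z, add(SSZ, Z))))))))
  step 28: S(S(S(S(S(S(add(add(Z, Z), mul(Z, add(SSZ, Z)))))))))
  step 29: S(S(S(S(S(S(add(Z, mul(Z, add(SSZ, Z)))))))))
  step 30: S(S(S(S(S(S(mul(Z, add(SSZ, Z))))))))
  step 31: S^6(Z)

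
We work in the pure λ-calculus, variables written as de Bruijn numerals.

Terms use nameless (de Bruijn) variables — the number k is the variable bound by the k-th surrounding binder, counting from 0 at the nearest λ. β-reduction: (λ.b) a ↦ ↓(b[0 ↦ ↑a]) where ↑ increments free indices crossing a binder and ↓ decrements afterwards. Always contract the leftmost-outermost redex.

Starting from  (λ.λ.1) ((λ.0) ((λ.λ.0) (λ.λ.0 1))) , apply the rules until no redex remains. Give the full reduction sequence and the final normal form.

  start: (λ.λ.1) ((λ.0) ((λ.λ.0) (λ.λ.0 1)))
  [1] λ.(λ.0) ((λ.λ.0) (λ.λ.0 1))
  [2] λ.(λ.λ.0) (λ.λ.0 1)
  [3] λ.λ.0

Answer: normal form = λ.λ.0  (in 3 steps)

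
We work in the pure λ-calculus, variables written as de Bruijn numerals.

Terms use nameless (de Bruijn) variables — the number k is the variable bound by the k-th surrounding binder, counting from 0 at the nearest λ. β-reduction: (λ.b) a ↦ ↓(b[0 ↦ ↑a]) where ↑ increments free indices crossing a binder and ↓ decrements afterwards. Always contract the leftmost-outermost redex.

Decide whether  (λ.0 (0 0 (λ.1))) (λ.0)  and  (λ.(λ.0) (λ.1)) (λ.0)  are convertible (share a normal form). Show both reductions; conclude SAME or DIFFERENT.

Answer: SAME — A ⇓ λ.λ.0, B ⇓ λ.λ.0

Reduction:
Term A:
  start: (λ.0 (0 0 (λ.1))) (λ.0)
  [1] (λ.0) ((λ.0) (λ.0) (λ.λ.0))
  [2] (λ.0) (λ.0) (λ.λ.0)
  [3] (λ.0) (λ.λ.0)
  [4] λ.λ.0

Term B:
  start: (λ.(λ.0) (λ.1)) (λ.0)
  [1] (λ.0) (λ.λ.0)
  [2] λ.λ.0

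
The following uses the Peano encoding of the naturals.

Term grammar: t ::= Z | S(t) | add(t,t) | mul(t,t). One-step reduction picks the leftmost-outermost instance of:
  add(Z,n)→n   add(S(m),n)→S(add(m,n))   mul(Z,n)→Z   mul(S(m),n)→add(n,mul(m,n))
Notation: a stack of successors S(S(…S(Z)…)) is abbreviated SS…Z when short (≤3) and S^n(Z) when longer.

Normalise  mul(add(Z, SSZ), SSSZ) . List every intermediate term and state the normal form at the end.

  start: mul(add(Z, SSZ), SSSZ)
  [1] mul(SSZ, SSSZ)
  [2] add(SSSZ, mul(SZ, SSSZ))
  [3] S(add(SSZ, mul(SZ, SSSZ)))
  [4] S(S(add(SZ, mul(SZ, SSSZ))))
  [5] S(S(S(add(Z, mul(SZ, SSSZ)))))
  [6] S(S(S(mul(SZ, SSSZ))))
  [7] S(S(S(add(SSSZ, mul(Z, SSSZ)))))
  [8] S(S(S(S(add(SSZ, mul(Z, SSSZ))))))
  [9] S(S(S(S(S(add(SZ, mul(Z, SSSZ)))))))
  [10] S(S(S(S(S(S(add(Z, mul(Z, SSSZ))))))))
  [11] S(S(S(S(S(S(mul(Z, SSSZ)))))))
  [12] S^6(Z)

Answer: normal form = S^6(Z)  (in 12 steps)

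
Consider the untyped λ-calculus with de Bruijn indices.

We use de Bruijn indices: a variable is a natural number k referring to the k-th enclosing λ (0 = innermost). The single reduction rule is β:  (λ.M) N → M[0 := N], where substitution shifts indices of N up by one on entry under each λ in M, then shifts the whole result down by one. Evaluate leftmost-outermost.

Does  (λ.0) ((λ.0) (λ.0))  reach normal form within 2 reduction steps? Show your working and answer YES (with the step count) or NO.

  start: (λ.0) ((λ.0) (λ.0))
  →1  (λ.0) (λ.0)
  →2  λ.0

Answer: YES — reaches normal form λ.0 in 2 ≤ 2 steps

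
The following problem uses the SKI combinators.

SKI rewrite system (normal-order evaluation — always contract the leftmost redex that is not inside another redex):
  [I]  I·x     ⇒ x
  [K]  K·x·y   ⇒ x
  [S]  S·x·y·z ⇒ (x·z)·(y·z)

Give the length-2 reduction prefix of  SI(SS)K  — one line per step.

Answer: after 2 steps: K(SSK)

Working:
  start: SI(SS)K
  →1  IK(SSK)
  →2  K(SSK)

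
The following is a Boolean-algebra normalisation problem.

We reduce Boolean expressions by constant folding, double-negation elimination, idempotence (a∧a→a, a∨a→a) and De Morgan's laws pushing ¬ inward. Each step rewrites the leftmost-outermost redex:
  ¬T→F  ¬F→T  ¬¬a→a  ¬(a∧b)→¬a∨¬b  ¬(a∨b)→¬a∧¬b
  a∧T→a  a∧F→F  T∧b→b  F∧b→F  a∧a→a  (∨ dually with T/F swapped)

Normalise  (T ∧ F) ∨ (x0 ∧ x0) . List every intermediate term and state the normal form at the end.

  start: (T ∧ F) ∨ (x0 ∧ x0)
  step 1: F ∨ (x0 ∧ x0)
  step 2: x0 ∧ x0
  step 3: x0

Answer: normal form = x0  (in 3 steps)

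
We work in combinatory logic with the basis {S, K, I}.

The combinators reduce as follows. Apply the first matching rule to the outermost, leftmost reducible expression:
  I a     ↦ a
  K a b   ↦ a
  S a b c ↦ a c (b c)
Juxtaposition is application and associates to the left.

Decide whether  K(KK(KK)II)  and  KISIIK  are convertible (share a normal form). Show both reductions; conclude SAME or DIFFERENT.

Answer: DIFFERENT — A ⇓ KI, B ⇓ K

Reduction:
Term A:
  start: K(KK(KK)II)
  step 1: K(KII)
  step 2: KI

Term B:
  start: KISIIK
  step 1: IIIK
  step 2: IIK
  step 3: IK
  step 4: K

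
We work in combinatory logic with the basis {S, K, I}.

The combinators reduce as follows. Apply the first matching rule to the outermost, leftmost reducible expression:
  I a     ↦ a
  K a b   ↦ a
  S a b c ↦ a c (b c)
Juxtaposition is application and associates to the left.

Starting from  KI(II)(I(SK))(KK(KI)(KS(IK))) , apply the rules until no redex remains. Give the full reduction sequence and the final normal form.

  start: KI(II)(I(SK))(KK(KI)(KS(IK)))
  →1  I(I(SK))(KK(KI)(KS(IK)))
  →2  I(SK)(KK(KI)(KS(IK)))
  →3  SK(KK(KI)(KS(IK)))
  →4  SK(K(KS(IK)))
  →5  SK(KS)

Answer: normal form = SK(KS)  (in 5 steps)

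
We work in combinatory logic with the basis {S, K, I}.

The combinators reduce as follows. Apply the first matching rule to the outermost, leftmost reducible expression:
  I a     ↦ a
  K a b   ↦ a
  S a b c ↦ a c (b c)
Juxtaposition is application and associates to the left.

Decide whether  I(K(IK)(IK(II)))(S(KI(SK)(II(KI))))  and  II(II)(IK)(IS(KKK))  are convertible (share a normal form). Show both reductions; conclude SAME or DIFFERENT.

Term A:
  start: I(K(IK)(IK(II)))(S(KI(SK)(II(KI))))
  step 1: K(IK)(IK(II))(S(KI(SK)(II(KI))))
  step 2: IK(S(KI(SK)(II(KI))))
  step 3: K(S(KI(SK)(II(KI))))
  step 4: K(S(I(II(KI))))
  step 5: K(S(II(KI)))
  step 6: K(S(I(KI)))
  step 7: K(S(KI))

Term B:
  start: II(II)(IK)(IS(KKK))
  step 1: I(II)(IK)(IS(KKK))
  step 2: II(IK)(IS(KKK))
  step 3: I(IK)(IS(KKK))
  step 4: IK(IS(KKK))
  step 5: K(IS(KKK))
  step 6: K(S(KKK))
  step 7: K(SK)

Answer: DIFFERENT — A ⇓ K(S(KI)), B ⇓ K(SK)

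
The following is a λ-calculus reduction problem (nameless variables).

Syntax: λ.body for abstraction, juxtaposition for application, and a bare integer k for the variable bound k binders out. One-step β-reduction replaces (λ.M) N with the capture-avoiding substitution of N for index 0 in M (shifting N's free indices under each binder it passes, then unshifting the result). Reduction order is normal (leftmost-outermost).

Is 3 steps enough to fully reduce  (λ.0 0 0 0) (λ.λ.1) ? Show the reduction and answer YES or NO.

Answer: NO — after 3 steps the term is (λ.λ.1) (λ.λ.1), not yet normal

Reduction:
  start: (λ.0 0 0 0) (λ.λ.1)
  step 1: (λ.λ.1) (λ.λ.1) (λ.λ.1) (λ.λ.1)
  step 2: (λ.λ.λ.1) (λ.λ.1) (λ.λ.1)
  step 3: (λ.λ.1) (λ.λ.1)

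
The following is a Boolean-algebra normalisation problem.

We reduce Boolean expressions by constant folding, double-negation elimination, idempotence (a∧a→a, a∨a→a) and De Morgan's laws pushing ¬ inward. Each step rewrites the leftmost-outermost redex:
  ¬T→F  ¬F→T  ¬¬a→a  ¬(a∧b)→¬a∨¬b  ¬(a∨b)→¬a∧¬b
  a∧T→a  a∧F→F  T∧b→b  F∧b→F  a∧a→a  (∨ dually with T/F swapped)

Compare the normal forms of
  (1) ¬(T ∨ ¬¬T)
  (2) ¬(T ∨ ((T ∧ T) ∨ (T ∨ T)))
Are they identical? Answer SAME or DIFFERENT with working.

Term A:
  start: ¬(T ∨ ¬¬T)
  step 1: ¬T ∧ ¬¬¬T
  step 2: F ∧ ¬¬¬T
  step 3: F

Term B:
  start: ¬(T ∨ ((T ∧ T) ∨ (T ∨ T)))
  step 1: ¬T ∧ ¬((T ∧ T) ∨ (T ∨ T))
  step 2: F ∧ ¬((T ∧ T) ∨ (T ∨ T))
  step 3: F

Answer: SAME — A ⇓ F, B ⇓ F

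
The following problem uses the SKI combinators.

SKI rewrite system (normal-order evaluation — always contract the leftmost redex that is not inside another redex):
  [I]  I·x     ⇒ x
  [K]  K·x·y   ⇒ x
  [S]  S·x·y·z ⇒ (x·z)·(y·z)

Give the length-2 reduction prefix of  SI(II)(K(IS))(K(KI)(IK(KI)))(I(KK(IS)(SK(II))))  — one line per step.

  start: SI(II)(K(IS))(K(KI)(IK(KI)))(I(KK(IS)(SK(II))))
  [1] I(K(IS))(II(K(IS)))(K(KI)(IK(KI)))(I(KK(IS)(SK(II))))
  [2] K(IS)(II(K(IS)))(K(KI)(IK(KI)))(I(KK(IS)(SK(II))))

Answer: after 2 steps: K(IS)(II(K(IS)))(K(KI)(IK(KI)))(I(KK(IS)(SK(II))))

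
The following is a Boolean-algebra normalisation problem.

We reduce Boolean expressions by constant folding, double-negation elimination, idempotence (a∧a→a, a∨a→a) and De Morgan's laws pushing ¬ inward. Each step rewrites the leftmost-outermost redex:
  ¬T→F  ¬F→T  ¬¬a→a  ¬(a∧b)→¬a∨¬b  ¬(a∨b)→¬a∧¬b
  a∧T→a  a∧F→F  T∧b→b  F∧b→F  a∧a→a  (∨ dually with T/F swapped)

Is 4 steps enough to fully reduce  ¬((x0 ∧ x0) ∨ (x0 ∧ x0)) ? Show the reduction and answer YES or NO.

Answer: YES — reaches normal form ¬x0 in 4 ≤ 4 steps

Reduction:
  start: ¬((x0 ∧ x0) ∨ (x0 ∧ x0))
  [1] ¬(x0 ∧ x0) ∧ ¬(x0 ∧ x0)
  [2] ¬(x0 ∧ x0)
  [3] ¬x0 ∨ ¬x0
  [4] ¬x0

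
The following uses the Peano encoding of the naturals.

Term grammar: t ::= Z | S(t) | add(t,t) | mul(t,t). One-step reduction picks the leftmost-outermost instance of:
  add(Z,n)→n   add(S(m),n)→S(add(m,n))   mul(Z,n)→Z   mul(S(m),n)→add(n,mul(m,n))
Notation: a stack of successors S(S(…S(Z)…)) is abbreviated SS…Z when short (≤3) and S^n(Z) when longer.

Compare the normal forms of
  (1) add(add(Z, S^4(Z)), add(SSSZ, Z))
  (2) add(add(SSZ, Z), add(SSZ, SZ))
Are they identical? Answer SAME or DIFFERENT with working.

Term A:
  start: add(add(Z, S^4(Z)), add(SSSZ, Z))
  →1  add(S^4(Z), add(SSSZ, Z))
  →2  S(add(SSSZ, add(SSSZ, Z)))
  →3  S(S(add(SSZ, add(SSSZ, Z))))
  →4  S(S(S(add(SZ, add(SSSZ, Z)))))
  →5  S(S(S(S(add(Z, add(SSSZ, Z))))))
  →6  S(S(S(S(add(SSSZ, Z)))))
  →7  S(S(S(S(S(add(SSZ, Z))))))
  →8  S(S(S(S(S(S(add(SZ, Z)))))))
  →9  S(S(S(S(S(S(S(add(Z, Z))))))))
  →10  S^7(Z)

Term B:
  start: add(add(SSZ, Z), add(SSZ, SZ))
  →1  add(S(add(SZ, Z)), add(SSZ, SZ))
  →2  S(add(add(SZ, Z), add(SSZ, SZ)))
  →3  S(add(S(add(Z, Z)), add(SSZ, SZ)))
  →4  S(S(add(add(Z, Z), add(SSZ, SZ))))
  →5  S(S(add(Z, add(SSZ, SZ))))
  →6  S(S(add(SSZ, SZ)))
  →7  S(S(S(add(SZ, SZ))))
  →8  S(S(S(S(add(Z, SZ)))))
  →9  S^5(Z)

Answer: DIFFERENT — A ⇓ S^7(Z), B ⇓ S^5(Z)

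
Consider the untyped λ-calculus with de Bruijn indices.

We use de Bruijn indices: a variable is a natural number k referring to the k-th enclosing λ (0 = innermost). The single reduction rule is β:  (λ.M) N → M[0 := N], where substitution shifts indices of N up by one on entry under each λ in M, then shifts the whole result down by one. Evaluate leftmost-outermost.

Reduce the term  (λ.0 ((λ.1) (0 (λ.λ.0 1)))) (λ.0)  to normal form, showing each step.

  start: (λ.0 ((λ.1) (0 (λ.λ.0 1)))) (λ.0)
  →1  (λ.0) ((λ.λ.0) ((λ.0) (λ.λ.0 1)))
  →2  (λ.λ.0) ((λ.0) (λ.λ.0 1))
  →3  λ.0

Answer: normal form = λ.0  (in 3 steps)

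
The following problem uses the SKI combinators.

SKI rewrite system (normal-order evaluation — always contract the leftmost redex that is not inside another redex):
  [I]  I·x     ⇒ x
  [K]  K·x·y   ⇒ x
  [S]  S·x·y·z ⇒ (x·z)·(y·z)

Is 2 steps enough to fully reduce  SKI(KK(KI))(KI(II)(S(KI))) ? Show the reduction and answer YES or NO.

Answer: NO — after 2 steps the term is KK(KI)(KI(II)(S(KI))), not yet normal

Reduction:
  start: SKI(KK(KI))(KI(II)(S(KI)))
  [1] K(KK(KI))(I(KK(KI)))(KI(II)(S(KI)))
  [2] KK(KI)(KI(II)(S(KI)))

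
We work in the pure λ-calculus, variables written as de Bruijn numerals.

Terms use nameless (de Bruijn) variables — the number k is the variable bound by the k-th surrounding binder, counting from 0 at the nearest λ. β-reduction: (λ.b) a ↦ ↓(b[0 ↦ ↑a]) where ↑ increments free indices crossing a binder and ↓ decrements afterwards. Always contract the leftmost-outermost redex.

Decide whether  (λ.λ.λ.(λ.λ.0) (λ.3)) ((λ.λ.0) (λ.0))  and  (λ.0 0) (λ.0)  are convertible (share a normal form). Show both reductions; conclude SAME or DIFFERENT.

Term A:
  start: (λ.λ.λ.(λ.λ.0) (λ.3)) ((λ.λ.0) (λ.0))
  step 1: λ.λ.(λ.λ.0) (λ.(λ.λ.0) (λ.0))
  step 2: λ.λ.λ.0

Term B:
  start: (λ.0 0) (λ.0)
  step 1: (λ.0) (λ.0)
  step 2: λ.0

Answer: DIFFERENT — A ⇓ λ.λ.λ.0, B ⇓ λ.0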